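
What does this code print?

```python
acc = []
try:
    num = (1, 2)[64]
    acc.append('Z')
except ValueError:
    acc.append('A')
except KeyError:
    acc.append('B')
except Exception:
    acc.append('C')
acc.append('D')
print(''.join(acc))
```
CD

IndexError not specifically caught, falls to Exception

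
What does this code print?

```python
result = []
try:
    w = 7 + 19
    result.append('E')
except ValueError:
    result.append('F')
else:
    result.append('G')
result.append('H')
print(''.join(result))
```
EGH

else block runs when no exception occurs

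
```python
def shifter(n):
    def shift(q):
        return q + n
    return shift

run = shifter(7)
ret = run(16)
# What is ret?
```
23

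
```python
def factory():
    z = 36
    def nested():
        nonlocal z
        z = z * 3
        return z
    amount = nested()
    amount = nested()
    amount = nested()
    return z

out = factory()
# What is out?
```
972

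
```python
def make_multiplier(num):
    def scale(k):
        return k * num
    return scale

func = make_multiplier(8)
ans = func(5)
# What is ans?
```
40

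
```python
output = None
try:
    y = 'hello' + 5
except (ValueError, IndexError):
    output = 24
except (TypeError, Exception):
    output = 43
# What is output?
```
43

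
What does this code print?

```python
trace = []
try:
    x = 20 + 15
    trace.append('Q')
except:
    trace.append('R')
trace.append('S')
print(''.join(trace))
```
QS

No exception, try block completes normally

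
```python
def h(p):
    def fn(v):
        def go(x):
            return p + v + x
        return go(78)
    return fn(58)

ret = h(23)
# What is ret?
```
159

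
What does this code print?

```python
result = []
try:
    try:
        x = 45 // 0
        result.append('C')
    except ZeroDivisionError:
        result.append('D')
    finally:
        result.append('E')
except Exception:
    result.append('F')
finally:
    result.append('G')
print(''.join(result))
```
DEG

Both finally blocks run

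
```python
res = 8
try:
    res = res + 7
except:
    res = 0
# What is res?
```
15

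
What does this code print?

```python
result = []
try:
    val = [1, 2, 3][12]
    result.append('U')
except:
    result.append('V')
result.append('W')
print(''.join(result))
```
VW

Exception raised in try, caught by bare except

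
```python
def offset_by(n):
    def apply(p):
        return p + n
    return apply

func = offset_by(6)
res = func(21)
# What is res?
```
27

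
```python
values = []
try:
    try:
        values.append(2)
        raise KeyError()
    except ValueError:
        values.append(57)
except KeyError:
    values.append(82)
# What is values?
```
[2, 82]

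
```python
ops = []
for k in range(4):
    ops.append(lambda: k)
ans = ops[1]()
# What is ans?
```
3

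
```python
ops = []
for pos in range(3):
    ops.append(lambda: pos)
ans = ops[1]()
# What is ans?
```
2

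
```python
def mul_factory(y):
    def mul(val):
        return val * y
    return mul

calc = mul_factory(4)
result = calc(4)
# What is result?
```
16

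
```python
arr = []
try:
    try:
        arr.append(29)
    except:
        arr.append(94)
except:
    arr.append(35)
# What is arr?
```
[29]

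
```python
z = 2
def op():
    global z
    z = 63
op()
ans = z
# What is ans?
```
63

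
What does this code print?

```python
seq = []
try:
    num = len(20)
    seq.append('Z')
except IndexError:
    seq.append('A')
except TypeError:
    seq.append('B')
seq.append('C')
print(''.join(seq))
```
BC

TypeError is caught by its specific handler, not IndexError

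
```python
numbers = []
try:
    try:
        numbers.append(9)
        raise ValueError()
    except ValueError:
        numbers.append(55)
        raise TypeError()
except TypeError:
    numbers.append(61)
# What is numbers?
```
[9, 55, 61]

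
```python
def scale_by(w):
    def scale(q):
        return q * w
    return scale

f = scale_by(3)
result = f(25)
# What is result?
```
75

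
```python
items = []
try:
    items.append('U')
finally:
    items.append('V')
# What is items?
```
['U', 'V']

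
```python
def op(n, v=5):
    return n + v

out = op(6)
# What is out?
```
11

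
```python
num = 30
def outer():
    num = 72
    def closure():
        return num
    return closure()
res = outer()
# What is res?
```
72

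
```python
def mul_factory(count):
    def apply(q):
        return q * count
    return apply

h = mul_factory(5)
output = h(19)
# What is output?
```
95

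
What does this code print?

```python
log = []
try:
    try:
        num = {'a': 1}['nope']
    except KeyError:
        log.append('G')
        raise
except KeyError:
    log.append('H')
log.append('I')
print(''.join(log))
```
GHI

raise without argument re-raises current exception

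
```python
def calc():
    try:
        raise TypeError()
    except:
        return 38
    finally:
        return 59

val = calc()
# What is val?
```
59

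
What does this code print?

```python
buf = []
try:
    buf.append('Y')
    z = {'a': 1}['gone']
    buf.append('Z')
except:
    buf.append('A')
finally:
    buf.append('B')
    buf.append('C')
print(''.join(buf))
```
YABC

Code before exception runs, then except, then all of finally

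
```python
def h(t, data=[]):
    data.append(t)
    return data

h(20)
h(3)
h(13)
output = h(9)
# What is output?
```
[20, 3, 13, 9]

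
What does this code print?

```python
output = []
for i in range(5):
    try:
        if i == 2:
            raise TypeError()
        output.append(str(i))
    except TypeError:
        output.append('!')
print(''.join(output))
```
01!34

Exception on i=2 caught, loop continues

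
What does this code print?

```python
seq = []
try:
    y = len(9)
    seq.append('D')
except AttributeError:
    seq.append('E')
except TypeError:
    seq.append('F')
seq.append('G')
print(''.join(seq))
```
FG

TypeError is caught by its specific handler, not AttributeError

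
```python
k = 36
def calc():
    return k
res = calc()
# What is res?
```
36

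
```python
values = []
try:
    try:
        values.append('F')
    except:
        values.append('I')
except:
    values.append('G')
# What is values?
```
['F']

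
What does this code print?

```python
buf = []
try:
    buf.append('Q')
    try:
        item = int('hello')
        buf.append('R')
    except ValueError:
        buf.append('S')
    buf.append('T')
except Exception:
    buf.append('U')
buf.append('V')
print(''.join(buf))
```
QSTV

Inner exception caught by inner handler, outer continues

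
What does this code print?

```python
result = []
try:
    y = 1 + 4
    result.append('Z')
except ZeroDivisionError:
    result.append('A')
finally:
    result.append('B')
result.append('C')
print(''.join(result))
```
ZBC

finally runs after normal execution too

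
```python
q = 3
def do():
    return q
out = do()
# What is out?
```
3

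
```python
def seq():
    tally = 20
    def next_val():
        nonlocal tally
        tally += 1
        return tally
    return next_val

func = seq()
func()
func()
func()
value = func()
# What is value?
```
24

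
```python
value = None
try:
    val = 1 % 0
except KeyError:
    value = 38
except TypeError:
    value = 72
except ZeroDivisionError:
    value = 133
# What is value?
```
133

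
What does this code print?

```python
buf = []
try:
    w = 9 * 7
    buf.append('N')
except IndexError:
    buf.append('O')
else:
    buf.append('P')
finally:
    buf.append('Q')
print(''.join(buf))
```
NPQ

else runs before finally when no exception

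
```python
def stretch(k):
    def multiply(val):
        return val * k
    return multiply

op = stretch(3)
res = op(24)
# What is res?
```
72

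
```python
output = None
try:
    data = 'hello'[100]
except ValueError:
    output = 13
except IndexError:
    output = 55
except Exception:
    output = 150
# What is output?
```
55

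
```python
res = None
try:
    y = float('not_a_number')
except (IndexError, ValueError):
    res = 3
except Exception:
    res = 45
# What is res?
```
3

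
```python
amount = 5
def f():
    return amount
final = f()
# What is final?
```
5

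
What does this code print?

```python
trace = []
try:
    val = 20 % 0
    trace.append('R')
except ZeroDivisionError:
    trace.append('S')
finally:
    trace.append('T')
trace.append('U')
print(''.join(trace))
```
STU

finally always runs, even after exception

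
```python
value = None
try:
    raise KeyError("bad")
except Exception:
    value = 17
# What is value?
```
17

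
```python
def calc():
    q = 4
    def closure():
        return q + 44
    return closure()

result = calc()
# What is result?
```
48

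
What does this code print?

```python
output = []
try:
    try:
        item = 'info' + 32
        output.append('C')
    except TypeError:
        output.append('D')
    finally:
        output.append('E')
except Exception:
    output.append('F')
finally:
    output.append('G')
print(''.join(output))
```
DEG

Both finally blocks run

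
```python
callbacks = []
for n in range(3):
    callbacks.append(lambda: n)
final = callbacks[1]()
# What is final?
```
2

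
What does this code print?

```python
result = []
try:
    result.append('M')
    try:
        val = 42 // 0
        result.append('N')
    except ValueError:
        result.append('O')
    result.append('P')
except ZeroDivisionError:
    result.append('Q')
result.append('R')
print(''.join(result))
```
MQR

Inner handler doesn't match, propagates to outer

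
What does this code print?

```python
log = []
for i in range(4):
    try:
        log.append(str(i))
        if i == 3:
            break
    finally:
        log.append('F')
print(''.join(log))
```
0F1F2F3F

finally runs even when breaking out of loop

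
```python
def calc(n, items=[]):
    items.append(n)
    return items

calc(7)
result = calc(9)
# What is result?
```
[7, 9]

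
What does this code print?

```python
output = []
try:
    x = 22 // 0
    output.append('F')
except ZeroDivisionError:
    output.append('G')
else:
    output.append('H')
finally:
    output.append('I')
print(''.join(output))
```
GI

Exception: except runs, else skipped, finally runs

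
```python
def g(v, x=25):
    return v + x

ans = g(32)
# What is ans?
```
57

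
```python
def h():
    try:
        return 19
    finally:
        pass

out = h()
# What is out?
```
19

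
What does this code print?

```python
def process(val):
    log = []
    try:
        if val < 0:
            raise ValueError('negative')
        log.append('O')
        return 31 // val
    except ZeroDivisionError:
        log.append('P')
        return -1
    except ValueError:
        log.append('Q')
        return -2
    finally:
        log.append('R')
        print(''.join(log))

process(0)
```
OPR

val=0 causes ZeroDivisionError, caught, finally prints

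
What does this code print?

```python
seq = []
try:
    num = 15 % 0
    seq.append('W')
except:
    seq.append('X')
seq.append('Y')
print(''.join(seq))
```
XY

Exception raised in try, caught by bare except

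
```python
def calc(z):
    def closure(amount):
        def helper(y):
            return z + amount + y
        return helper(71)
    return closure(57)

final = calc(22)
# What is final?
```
150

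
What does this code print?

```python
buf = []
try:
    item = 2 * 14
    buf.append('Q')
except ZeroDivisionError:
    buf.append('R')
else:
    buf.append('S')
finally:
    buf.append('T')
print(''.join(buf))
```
QST

else runs before finally when no exception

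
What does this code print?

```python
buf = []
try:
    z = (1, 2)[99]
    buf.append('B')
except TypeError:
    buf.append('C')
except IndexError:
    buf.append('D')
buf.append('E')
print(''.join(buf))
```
DE

IndexError is caught by its specific handler, not TypeError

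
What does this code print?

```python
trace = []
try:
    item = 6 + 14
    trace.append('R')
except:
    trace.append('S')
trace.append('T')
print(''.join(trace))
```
RT

No exception, try block completes normally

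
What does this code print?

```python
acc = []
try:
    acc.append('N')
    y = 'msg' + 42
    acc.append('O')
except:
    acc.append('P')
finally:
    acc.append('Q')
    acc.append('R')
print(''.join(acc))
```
NPQR

Code before exception runs, then except, then all of finally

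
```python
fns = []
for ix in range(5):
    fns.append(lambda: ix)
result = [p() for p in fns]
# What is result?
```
[4, 4, 4, 4, 4]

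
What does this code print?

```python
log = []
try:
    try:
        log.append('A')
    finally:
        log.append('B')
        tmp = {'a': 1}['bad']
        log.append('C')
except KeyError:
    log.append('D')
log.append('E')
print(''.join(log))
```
ABDE

Exception in inner finally caught by outer except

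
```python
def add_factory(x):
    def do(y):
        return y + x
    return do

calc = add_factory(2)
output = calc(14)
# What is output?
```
16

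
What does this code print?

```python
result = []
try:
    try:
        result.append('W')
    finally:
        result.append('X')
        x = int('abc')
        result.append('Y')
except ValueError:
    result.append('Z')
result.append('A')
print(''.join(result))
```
WXZA

Exception in inner finally caught by outer except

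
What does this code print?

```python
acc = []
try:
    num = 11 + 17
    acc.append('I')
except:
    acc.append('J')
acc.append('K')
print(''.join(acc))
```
IK

No exception, try block completes normally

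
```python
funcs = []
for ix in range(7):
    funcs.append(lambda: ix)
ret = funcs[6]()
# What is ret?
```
6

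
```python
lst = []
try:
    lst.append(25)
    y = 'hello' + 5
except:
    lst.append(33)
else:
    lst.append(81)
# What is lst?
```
[25, 33]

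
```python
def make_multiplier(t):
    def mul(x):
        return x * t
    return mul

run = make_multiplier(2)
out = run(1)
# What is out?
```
2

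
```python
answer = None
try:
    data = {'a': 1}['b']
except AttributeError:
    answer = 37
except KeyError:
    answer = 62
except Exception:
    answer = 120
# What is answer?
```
62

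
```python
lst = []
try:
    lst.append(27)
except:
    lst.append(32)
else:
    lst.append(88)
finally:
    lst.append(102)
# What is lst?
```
[27, 88, 102]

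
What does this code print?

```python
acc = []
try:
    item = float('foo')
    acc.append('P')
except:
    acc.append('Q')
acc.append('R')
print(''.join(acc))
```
QR

Exception raised in try, caught by bare except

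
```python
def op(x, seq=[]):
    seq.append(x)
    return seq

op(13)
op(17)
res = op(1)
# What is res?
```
[13, 17, 1]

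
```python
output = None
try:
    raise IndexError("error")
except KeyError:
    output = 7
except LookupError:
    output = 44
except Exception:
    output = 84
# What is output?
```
44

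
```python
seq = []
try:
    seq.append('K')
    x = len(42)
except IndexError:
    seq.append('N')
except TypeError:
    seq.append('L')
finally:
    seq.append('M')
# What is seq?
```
['K', 'L', 'M']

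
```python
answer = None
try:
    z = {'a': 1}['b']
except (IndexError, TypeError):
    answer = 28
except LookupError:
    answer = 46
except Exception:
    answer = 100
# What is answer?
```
46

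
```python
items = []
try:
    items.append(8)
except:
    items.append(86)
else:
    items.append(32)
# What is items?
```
[8, 32]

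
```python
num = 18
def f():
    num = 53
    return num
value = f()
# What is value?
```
53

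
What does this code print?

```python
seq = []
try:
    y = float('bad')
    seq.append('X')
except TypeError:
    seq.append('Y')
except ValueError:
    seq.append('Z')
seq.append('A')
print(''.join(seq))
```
ZA

ValueError is caught by its specific handler, not TypeError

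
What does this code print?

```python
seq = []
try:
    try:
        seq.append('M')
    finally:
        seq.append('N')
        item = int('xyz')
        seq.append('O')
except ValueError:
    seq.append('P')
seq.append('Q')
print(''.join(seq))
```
MNPQ

Exception in inner finally caught by outer except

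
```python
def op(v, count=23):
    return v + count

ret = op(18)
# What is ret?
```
41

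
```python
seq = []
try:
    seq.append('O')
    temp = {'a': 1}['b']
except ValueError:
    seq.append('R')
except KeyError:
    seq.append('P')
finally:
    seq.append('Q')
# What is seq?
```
['O', 'P', 'Q']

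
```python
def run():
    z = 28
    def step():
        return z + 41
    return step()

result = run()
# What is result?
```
69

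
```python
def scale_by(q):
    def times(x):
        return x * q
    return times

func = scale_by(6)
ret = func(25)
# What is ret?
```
150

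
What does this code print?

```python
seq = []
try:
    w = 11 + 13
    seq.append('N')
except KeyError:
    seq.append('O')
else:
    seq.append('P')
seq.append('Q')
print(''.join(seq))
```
NPQ

else block runs when no exception occurs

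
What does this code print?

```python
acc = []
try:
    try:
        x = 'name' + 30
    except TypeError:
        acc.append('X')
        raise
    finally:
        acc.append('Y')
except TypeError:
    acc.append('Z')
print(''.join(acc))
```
XYZ

finally runs before re-raised exception propagates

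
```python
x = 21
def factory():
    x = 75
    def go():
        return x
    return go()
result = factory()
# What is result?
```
75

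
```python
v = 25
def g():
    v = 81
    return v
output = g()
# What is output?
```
81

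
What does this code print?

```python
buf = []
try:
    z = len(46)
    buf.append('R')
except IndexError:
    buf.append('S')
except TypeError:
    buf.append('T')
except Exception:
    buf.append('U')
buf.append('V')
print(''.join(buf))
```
TV

TypeError matches before generic Exception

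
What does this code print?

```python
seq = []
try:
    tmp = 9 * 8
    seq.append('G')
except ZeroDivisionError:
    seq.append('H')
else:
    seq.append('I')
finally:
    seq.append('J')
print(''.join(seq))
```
GIJ

else runs before finally when no exception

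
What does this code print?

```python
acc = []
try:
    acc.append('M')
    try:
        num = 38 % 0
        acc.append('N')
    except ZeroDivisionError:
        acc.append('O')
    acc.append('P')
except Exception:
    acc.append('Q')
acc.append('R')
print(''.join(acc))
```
MOPR

Inner exception caught by inner handler, outer continues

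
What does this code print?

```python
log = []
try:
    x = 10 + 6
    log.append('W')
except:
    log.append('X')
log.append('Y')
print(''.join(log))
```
WY

No exception, try block completes normally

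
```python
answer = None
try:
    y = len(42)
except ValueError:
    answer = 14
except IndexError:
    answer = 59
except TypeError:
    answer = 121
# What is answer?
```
121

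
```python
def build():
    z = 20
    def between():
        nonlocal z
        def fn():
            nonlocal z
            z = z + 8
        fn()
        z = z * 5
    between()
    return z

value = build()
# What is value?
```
140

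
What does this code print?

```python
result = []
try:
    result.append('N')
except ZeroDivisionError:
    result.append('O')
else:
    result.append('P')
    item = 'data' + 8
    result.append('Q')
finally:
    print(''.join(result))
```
NP

Try succeeds, else appends 'P', TypeError in else is uncaught, finally prints before exception propagates ('Q' never appended)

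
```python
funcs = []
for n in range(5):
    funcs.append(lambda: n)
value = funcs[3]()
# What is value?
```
4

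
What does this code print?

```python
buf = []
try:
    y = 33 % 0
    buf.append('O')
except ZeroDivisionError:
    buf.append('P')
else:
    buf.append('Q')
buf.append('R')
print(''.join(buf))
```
PR

else block skipped when exception is caught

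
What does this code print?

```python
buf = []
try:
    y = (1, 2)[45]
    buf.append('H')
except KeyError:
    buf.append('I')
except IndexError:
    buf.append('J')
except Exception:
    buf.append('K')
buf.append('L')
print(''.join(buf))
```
JL

IndexError matches before generic Exception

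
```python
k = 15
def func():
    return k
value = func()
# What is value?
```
15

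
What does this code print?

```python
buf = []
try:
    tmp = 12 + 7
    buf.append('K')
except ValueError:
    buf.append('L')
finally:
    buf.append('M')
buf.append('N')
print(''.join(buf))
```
KMN

finally runs after normal execution too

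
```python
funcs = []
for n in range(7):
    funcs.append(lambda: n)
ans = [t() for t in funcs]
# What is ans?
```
[6, 6, 6, 6, 6, 6, 6]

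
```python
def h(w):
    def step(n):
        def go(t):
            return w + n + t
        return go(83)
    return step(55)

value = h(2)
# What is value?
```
140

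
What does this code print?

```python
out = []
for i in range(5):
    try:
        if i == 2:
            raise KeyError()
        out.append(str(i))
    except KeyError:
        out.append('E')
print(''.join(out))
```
01E34

Exception on i=2 caught, loop continues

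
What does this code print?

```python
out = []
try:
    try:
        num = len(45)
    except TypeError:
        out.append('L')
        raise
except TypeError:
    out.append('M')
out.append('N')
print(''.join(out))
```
LMN

raise without argument re-raises current exception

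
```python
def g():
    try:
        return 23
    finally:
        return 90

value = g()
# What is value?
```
90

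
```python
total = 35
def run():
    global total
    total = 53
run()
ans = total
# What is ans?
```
53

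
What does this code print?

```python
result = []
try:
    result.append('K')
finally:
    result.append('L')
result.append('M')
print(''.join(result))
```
KLM

try/finally without except, no exception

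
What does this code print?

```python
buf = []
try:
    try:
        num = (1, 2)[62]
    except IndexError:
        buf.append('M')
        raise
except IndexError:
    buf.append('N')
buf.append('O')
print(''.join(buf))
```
MNO

raise without argument re-raises current exception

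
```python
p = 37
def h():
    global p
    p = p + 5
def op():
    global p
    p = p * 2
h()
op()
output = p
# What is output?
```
84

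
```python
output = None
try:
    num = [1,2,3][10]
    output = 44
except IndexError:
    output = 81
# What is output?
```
81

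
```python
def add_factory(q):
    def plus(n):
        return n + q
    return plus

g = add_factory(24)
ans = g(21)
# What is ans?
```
45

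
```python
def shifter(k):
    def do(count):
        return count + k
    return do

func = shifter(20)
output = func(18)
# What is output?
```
38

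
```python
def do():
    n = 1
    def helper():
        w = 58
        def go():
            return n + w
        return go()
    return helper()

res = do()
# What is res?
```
59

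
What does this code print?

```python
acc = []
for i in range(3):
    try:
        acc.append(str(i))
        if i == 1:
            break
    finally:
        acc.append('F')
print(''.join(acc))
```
0F1F

finally runs even when breaking out of loop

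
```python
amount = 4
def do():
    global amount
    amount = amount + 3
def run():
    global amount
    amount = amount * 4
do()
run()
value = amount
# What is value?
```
28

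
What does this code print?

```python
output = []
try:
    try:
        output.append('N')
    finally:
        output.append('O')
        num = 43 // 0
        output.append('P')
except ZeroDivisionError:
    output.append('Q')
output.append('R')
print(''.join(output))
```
NOQR

Exception in inner finally caught by outer except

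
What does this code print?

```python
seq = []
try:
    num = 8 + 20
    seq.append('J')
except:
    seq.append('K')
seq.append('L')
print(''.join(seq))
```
JL

No exception, try block completes normally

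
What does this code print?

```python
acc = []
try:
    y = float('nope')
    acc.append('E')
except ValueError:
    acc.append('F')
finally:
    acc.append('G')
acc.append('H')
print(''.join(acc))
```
FGH

finally always runs, even after exception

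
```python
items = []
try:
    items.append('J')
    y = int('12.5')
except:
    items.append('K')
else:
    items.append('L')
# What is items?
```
['J', 'K']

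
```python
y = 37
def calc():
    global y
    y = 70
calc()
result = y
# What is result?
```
70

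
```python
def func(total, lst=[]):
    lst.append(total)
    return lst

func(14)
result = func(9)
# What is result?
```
[14, 9]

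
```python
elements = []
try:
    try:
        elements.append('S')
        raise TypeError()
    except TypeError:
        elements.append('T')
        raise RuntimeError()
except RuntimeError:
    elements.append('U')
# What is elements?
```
['S', 'T', 'U']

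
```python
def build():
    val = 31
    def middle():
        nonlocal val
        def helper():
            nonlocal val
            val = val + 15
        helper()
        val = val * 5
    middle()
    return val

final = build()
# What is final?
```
230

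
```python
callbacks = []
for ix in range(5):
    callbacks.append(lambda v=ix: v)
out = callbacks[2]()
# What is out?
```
2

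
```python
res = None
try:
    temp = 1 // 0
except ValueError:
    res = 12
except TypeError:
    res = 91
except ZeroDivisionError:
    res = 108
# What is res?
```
108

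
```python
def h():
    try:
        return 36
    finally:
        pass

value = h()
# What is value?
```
36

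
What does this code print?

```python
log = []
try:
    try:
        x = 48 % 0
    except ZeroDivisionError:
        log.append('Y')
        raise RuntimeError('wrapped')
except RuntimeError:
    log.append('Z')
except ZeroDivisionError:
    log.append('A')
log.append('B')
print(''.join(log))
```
YZB

RuntimeError raised and caught, original ZeroDivisionError not re-raised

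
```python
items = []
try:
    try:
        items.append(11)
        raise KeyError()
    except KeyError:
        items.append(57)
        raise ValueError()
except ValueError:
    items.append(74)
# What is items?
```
[11, 57, 74]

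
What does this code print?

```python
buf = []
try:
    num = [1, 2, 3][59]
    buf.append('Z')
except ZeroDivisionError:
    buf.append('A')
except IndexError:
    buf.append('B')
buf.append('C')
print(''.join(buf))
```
BC

IndexError is caught by its specific handler, not ZeroDivisionError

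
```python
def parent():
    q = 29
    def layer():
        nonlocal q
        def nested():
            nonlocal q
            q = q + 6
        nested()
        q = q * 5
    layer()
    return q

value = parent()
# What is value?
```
175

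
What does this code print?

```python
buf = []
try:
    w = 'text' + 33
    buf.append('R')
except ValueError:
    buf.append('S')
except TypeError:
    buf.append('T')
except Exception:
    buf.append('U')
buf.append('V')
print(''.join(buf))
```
TV

TypeError matches before generic Exception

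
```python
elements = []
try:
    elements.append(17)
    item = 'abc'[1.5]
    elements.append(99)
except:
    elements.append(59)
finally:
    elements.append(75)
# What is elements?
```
[17, 59, 75]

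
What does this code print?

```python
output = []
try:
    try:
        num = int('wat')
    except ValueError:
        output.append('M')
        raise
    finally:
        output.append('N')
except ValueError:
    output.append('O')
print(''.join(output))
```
MNO

finally runs before re-raised exception propagates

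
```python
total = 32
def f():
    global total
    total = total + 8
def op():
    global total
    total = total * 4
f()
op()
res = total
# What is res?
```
160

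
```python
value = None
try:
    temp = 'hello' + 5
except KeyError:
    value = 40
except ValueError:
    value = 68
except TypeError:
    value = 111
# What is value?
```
111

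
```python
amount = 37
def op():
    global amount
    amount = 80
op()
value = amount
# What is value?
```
80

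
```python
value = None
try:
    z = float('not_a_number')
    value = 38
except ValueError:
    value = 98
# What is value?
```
98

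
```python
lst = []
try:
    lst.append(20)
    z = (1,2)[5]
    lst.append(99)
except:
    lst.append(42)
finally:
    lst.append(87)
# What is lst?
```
[20, 42, 87]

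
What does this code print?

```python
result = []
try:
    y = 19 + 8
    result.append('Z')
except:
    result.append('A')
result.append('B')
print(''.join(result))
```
ZB

No exception, try block completes normally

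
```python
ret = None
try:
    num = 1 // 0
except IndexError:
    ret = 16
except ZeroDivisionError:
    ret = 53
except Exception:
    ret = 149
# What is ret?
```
53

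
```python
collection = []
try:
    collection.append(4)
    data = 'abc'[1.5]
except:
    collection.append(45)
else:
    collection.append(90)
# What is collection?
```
[4, 45]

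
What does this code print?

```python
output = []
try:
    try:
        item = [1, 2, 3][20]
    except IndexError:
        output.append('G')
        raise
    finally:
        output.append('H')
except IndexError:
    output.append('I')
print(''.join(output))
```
GHI

finally runs before re-raised exception propagates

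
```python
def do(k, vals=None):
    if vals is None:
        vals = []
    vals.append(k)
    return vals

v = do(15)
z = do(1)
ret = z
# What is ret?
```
[1]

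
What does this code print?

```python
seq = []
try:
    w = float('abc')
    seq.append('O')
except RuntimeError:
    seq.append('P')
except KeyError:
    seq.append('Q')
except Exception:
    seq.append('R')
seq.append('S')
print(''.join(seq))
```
RS

ValueError not specifically caught, falls to Exception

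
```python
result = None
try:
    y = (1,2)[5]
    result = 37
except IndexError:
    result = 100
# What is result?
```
100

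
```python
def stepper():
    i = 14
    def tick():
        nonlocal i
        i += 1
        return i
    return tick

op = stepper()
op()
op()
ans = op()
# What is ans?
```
17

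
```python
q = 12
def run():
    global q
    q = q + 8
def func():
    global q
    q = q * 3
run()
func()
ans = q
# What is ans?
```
60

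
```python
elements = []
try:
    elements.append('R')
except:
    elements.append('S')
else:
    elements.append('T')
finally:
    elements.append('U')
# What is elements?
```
['R', 'T', 'U']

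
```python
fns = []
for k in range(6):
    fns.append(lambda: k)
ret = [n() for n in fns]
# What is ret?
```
[5, 5, 5, 5, 5, 5]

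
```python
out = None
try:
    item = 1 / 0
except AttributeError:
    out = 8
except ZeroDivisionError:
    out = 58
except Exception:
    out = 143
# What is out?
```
58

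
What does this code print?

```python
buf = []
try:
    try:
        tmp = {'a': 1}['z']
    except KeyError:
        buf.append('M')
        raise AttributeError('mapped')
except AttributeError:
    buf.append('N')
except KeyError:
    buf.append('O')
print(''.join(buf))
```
MN

New AttributeError raised, caught by outer AttributeError handler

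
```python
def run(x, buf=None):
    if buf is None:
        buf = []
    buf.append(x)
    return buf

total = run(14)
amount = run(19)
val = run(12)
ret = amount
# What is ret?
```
[19]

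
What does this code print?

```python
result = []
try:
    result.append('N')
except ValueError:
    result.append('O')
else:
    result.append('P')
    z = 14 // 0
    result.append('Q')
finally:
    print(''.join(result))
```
NP

Try succeeds, else appends 'P', ZeroDivisionError in else is uncaught, finally prints before exception propagates ('Q' never appended)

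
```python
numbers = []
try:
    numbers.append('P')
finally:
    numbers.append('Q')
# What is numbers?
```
['P', 'Q']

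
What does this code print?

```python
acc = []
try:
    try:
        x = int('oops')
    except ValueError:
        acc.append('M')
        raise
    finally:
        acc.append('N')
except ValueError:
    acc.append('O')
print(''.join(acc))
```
MNO

finally runs before re-raised exception propagates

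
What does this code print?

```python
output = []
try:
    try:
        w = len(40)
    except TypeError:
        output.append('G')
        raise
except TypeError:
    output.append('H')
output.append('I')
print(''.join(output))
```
GHI

raise without argument re-raises current exception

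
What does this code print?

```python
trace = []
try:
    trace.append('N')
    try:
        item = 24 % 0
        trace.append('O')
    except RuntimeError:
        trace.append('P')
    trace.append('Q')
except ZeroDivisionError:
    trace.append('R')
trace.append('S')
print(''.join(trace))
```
NRS

Inner handler doesn't match, propagates to outer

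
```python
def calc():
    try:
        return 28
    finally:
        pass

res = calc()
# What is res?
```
28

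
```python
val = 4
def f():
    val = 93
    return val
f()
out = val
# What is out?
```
4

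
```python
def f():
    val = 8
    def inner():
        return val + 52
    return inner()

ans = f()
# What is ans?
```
60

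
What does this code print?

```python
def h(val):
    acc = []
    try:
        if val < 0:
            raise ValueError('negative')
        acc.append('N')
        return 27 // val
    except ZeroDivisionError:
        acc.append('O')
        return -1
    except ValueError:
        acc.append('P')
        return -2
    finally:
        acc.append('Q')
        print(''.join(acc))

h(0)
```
NOQ

val=0 causes ZeroDivisionError, caught, finally prints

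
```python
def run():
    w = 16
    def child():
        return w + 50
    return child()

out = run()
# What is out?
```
66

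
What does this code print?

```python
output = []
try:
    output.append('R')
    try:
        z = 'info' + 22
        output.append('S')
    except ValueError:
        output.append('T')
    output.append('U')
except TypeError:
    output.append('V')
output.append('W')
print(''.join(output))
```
RVW

Inner handler doesn't match, propagates to outer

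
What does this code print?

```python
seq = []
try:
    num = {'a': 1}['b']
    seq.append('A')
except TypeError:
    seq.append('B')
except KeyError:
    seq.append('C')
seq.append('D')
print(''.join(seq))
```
CD

KeyError is caught by its specific handler, not TypeError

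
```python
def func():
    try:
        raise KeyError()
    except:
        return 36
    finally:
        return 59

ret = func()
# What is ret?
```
59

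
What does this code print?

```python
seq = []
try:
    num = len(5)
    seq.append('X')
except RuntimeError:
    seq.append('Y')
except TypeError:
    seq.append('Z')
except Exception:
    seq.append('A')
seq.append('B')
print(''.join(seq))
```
ZB

TypeError matches before generic Exception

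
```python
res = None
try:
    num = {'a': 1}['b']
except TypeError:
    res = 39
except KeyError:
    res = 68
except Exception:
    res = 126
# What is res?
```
68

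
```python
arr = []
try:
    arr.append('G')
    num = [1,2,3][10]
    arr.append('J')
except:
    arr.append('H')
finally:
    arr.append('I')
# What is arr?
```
['G', 'H', 'I']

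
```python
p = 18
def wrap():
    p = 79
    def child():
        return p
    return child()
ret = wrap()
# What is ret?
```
79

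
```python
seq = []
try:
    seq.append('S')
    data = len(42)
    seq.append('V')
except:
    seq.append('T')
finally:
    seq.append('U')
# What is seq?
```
['S', 'T', 'U']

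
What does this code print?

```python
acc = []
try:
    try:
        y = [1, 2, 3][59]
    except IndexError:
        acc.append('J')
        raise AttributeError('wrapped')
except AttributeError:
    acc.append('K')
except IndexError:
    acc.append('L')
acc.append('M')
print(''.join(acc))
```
JKM

AttributeError raised and caught, original IndexError not re-raised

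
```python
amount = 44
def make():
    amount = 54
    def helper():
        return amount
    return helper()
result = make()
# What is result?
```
54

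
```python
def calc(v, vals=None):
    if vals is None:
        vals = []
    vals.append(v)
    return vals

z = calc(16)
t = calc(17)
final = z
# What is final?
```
[16]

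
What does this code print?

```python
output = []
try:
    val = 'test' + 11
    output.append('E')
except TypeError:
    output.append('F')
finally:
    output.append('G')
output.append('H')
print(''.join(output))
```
FGH

finally always runs, even after exception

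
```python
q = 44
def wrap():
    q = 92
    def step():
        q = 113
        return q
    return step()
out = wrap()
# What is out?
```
113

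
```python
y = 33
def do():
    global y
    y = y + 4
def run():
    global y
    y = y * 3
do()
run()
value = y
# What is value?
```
111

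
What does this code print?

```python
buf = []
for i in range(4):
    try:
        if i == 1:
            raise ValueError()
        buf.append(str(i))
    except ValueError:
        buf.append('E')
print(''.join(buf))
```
0E23

Exception on i=1 caught, loop continues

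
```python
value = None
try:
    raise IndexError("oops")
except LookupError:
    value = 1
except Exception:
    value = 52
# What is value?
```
1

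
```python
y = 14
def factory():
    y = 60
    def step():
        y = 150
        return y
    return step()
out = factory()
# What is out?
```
150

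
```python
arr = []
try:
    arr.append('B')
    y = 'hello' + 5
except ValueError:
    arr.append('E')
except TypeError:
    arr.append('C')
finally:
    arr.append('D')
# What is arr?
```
['B', 'C', 'D']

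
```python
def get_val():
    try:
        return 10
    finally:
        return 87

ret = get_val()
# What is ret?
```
87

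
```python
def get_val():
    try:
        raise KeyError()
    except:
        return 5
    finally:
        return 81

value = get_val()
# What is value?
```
81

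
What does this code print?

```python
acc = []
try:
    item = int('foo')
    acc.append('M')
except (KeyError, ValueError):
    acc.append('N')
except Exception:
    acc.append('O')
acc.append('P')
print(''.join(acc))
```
NP

ValueError matches tuple containing it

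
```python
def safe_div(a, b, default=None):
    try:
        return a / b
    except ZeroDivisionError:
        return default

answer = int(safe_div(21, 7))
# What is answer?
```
3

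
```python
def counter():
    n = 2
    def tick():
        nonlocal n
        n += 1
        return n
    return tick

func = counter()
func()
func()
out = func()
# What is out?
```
5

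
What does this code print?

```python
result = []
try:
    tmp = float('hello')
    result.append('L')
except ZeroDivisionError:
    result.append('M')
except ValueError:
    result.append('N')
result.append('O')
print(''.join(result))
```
NO

ValueError is caught by its specific handler, not ZeroDivisionError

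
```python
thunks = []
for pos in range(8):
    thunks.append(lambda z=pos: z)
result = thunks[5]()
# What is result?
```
5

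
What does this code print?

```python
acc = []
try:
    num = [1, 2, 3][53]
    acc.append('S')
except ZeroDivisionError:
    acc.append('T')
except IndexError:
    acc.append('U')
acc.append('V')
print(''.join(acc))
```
UV

IndexError is caught by its specific handler, not ZeroDivisionError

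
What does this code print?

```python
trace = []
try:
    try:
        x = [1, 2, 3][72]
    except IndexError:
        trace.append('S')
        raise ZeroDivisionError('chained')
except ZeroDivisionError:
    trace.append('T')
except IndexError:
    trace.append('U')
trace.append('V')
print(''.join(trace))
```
STV

ZeroDivisionError raised and caught, original IndexError not re-raised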